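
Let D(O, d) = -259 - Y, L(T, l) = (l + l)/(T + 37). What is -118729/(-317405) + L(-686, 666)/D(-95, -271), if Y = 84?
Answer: 2441153633/6423324985 ≈ 0.38004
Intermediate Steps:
L(T, l) = 2*l/(37 + T) (L(T, l) = (2*l)/(37 + T) = 2*l/(37 + T))
D(O, d) = -343 (D(O, d) = -259 - 1*84 = -259 - 84 = -343)
-118729/(-317405) + L(-686, 666)/D(-95, -271) = -118729/(-317405) + (2*666/(37 - 686))/(-343) = -118729*(-1/317405) + (2*666/(-649))*(-1/343) = 118729/317405 + (2*666*(-1/649))*(-1/343) = 118729/317405 - 1332/649*(-1/343) = 118729/317405 + 1332/222607 = 2441153633/6423324985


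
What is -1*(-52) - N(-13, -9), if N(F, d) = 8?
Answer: 44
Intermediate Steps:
-1*(-52) - N(-13, -9) = -1*(-52) - 1*8 = 52 - 8 = 44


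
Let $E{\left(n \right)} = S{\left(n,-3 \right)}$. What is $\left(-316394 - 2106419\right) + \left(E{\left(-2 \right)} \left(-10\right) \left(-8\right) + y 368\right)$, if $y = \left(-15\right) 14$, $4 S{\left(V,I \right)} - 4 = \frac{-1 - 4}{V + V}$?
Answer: $-2499988$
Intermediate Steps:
$S{\left(V,I \right)} = 1 - \frac{5}{8 V}$ ($S{\left(V,I \right)} = 1 + \frac{\left(-1 - 4\right) \frac{1}{V + V}}{4} = 1 + \frac{\left(-5\right) \frac{1}{2 V}}{4} = 1 + \frac{\left(- \frac{5}{2}\right) \frac{1}{V}}{4} = 1 - \frac{5}{8 V}$)
$E{\left(n \right)} = \frac{- \frac{5}{8} + n}{n}$
$y = -210$
$\left(-316394 - 2106419\right) + \left(E{\left(-2 \right)} \left(-10\right) \left(-8\right) + y 368\right) = \left(-316394 - 2106419\right) - \left(77280 - \frac{- \frac{5}{8} - 2}{-2} \left(-10\right) \left(-8\right)\right) = \left(-316394 - 2106419\right) - \left(77280 - \left(- \frac{1}{2}\right) \left(- \frac{21}{8}\right) \left(-10\right) \left(-8\right)\right) = -2422813 - \left(77280 - \frac{21}{16} \left(-10\right) \left(-8\right)\right) = -2422813 - 77175 = -2499988$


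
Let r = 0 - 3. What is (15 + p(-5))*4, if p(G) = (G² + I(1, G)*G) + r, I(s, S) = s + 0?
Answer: 128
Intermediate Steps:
I(s, S) = s
r = -3
p(G) = -3 + G + G² (p(G) = (G² + 1*G) - 3 = (G² + G) - 3 = (G + G²) - 3 = -3 + G + G²)
(15 + p(-5))*4 = (15 + (-3 - 5 + (-5)²))*4 = (15 + (-3 - 5 + 25))*4 = (15 + 17)*4 = 32*4 = 128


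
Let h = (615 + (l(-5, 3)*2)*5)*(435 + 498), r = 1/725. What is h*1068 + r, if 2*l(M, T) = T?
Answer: 455125797001/725 ≈ 6.2776e+8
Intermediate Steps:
l(M, T) = T/2
r = 1/725 ≈ 0.0013793
h = 587790 (h = (615 + (((½)*3)*2)*5)*(435 + 498) = (615 + ((3/2)*2)*5)*933 = (615 + 3*5)*933 = (615 + 15)*933 = 630*933 = 587790)
h*1068 + r = 587790*1068 + 1/725 = 627759720 + 1/725 = 455125797001/725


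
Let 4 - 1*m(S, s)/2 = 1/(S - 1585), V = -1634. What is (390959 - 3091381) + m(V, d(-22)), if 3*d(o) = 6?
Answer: -8692632664/3219 ≈ -2.7004e+6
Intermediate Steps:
d(o) = 2 (d(o) = (1/3)*6 = 2)
m(S, s) = 8 - 2/(-1585 + S) (m(S, s) = 8 - 2/(S - 1585) = 8 - 2/(-1585 + S))
(390959 - 3091381) + m(V, d(-22)) = (390959 - 3091381) + 2*(-6341 + 4*(-1634))/(-1585 - 1634) = -2700422 + 2*(-6341 - 6536)/(-3219) = -2700422 + 2*(-1/3219)*(-12877) = -2700422 + 25754/3219 = -8692632664/3219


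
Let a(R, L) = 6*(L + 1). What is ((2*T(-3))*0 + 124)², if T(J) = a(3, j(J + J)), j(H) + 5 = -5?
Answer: 15376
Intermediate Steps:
j(H) = -10 (j(H) = -5 - 5 = -10)
a(R, L) = 6 + 6*L (a(R, L) = 6*(1 + L) = 6 + 6*L)
T(J) = -54 (T(J) = 6 + 6*(-10) = 6 - 60 = -54)
((2*T(-3))*0 + 124)² = ((2*(-54))*0 + 124)² = (-108*0 + 124)² = (0 + 124)² = 124² = 15376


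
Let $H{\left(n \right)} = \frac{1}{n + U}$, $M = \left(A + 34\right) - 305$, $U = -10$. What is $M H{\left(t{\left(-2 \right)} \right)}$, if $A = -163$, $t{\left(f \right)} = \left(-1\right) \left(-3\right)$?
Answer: $62$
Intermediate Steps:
$t{\left(f \right)} = 3$
$M = -434$ ($M = \left(-163 + 34\right) - 305 = -129 - 305 = -434$)
$H{\left(n \right)} = \frac{1}{-10 + n}$ ($H{\left(n \right)} = \frac{1}{n - 10} = \frac{1}{-10 + n}$)
$M H{\left(t{\left(-2 \right)} \right)} = - \frac{434}{-10 + 3} = - \frac{434}{-7} = \left(-434\right) \left(- \frac{1}{7}\right) = 62$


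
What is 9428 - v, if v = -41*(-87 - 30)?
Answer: 4631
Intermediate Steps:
v = 4797 (v = -41*(-117) = 4797)
9428 - v = 9428 - 1*4797 = 9428 - 4797 = 4631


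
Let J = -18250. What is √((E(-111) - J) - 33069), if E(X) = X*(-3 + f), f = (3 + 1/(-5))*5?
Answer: 2*I*√4010 ≈ 126.65*I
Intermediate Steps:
f = 14 (f = (3 - ⅕)*5 = (14/5)*5 = 14)
E(X) = 11*X (E(X) = X*(-3 + 14) = X*11 = 11*X)
√((E(-111) - J) - 33069) = √((11*(-111) - 1*(-18250)) - 33069) = √((-1221 + 18250) - 33069) = √(17029 - 33069) = √(-16040) = 2*I*√4010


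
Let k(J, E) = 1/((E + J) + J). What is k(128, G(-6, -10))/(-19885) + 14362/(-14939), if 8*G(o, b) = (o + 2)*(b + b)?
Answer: -75966521359/79018495990 ≈ -0.96138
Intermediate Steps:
G(o, b) = b*(2 + o)/4 (G(o, b) = ((o + 2)*(b + b))/8 = ((2 + o)*(2*b))/8 = (2*b*(2 + o))/8 = b*(2 + o)/4)
k(J, E) = 1/(E + 2*J)
k(128, G(-6, -10))/(-19885) + 14362/(-14939) = 1/(((¼)*(-10)*(2 - 6) + 2*128)*(-19885)) + 14362/(-14939) = -1/19885/((¼)*(-10)*(-4) + 256) + 14362*(-1/14939) = -1/19885/(10 + 256) - 14362/14939 = -1/19885/266 - 14362/14939 = (1/266)*(-1/19885) - 14362/14939 = -1/5289410 - 14362/14939 = -75966521359/79018495990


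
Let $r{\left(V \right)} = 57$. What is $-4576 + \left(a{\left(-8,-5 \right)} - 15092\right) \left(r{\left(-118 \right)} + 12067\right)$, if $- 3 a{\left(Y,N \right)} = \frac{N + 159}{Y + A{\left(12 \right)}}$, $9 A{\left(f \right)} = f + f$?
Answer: $- \frac{365726581}{2} \approx -1.8286 \cdot 10^{8}$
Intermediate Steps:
$A{\left(f \right)} = \frac{2 f}{9}$ ($A{\left(f \right)} = \frac{f + f}{9} = \frac{2 f}{9}$)
$a{\left(Y,N \right)} = - \frac{159 + N}{3 \left(\frac{8}{3} + Y\right)}$ ($a{\left(Y,N \right)} = - \frac{\left(N + 159\right) \frac{1}{Y + \frac{2}{9} \cdot 12}}{3} = - \frac{\left(159 + N\right) \frac{1}{Y + \frac{8}{3}}}{3} = - \frac{\left(159 + N\right) \frac{1}{\frac{8}{3} + Y}}{3} = - \frac{\frac{1}{\frac{8}{3} + Y} \left(159 + N\right)}{3} = - \frac{159 + N}{3 \left(\frac{8}{3} + Y\right)}$)
$-4576 + \left(a{\left(-8,-5 \right)} - 15092\right) \left(r{\left(-118 \right)} + 12067\right) = -4576 + \left(\frac{-159 - -5}{8 + 3 \left(-8\right)} - 15092\right) \left(57 + 12067\right) = -4576 + \left(\frac{-159 + 5}{8 - 24} - 15092\right) 12124 = -4576 + \left(\frac{1}{-16} \left(-154\right) - 15092\right) 12124 = -4576 + \left(\left(- \frac{1}{16}\right) \left(-154\right) - 15092\right) 12124 = -4576 + \left(\frac{77}{8} - 15092\right) 12124 = -4576 - \frac{365717429}{2} = - \frac{365726581}{2}$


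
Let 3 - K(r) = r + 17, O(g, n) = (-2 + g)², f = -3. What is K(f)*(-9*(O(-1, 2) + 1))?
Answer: 990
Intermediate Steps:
K(r) = -14 - r (K(r) = 3 - (r + 17) = 3 - (17 + r) = 3 + (-17 - r) = -14 - r)
K(f)*(-9*(O(-1, 2) + 1)) = (-14 - 1*(-3))*(-9*((-2 - 1)² + 1)) = (-14 + 3)*(-9*((-3)² + 1)) = -(-99)*(9 + 1) = -(-99)*10 = -11*(-90) = 990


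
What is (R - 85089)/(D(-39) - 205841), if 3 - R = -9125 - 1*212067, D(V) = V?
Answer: -68053/102940 ≈ -0.66109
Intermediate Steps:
R = 221195 (R = 3 - (-9125 - 1*212067) = 3 - (-9125 - 212067) = 3 - 1*(-221192) = 3 + 221192 = 221195)
(R - 85089)/(D(-39) - 205841) = (221195 - 85089)/(-39 - 205841) = 136106/(-205880) = 136106*(-1/205880) = -68053/102940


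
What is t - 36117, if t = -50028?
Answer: -86145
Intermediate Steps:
t - 36117 = -50028 - 36117 = -86145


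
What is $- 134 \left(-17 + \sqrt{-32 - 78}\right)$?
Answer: $2278 - 134 i \sqrt{110} \approx 2278.0 - 1405.4 i$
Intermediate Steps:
$- 134 \left(-17 + \sqrt{-32 - 78}\right) = - 134 \left(-17 + \sqrt{-110}\right) = - 134 \left(-17 + i \sqrt{110}\right) = 2278 - 134 i \sqrt{110}$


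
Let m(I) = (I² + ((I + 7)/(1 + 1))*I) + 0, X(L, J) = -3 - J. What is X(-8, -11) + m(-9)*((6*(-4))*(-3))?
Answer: 6488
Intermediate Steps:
m(I) = I² + I*(7/2 + I/2) (m(I) = (I² + ((7 + I)/2)*I) + 0 = (I² + ((7 + I)*(½))*I) + 0 = (I² + (7/2 + I/2)*I) + 0 = (I² + I*(7/2 + I/2)) + 0 = I² + I*(7/2 + I/2))
X(-8, -11) + m(-9)*((6*(-4))*(-3)) = (-3 - 1*(-11)) + ((½)*(-9)*(7 + 3*(-9)))*((6*(-4))*(-3)) = (-3 + 11) + ((½)*(-9)*(7 - 27))*(-24*(-3)) = 8 + ((½)*(-9)*(-20))*72 = 8 + 90*72 = 8 + 6480 = 6488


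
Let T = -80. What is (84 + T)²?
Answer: 16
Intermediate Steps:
(84 + T)² = (84 - 80)² = 4² = 16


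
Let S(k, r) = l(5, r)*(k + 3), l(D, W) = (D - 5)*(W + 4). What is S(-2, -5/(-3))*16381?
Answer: 0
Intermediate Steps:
l(D, W) = (-5 + D)*(4 + W)
S(k, r) = 0 (S(k, r) = (-20 - 5*r + 4*5 + 5*r)*(k + 3) = (-20 - 5*r + 20 + 5*r)*(3 + k) = 0*(3 + k) = 0)
S(-2, -5/(-3))*16381 = 0*16381 = 0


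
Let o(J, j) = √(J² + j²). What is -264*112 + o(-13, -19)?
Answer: -29568 + √530 ≈ -29545.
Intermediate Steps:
-264*112 + o(-13, -19) = -264*112 + √((-13)² + (-19)²) = -29568 + √(169 + 361) = -29568 + √530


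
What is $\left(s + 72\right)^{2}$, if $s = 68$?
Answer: $19600$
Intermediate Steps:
$\left(s + 72\right)^{2} = \left(68 + 72\right)^{2} = 140^{2} = 19600$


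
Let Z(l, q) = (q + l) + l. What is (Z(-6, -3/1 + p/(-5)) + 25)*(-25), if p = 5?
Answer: -225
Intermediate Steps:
Z(l, q) = q + 2*l (Z(l, q) = (l + q) + l = q + 2*l)
(Z(-6, -3/1 + p/(-5)) + 25)*(-25) = (((-3/1 + 5/(-5)) + 2*(-6)) + 25)*(-25) = (((-3*1 + 5*(-1/5)) - 12) + 25)*(-25) = (((-3 - 1) - 12) + 25)*(-25) = ((-4 - 12) + 25)*(-25) = (-16 + 25)*(-25) = 9*(-25) = -225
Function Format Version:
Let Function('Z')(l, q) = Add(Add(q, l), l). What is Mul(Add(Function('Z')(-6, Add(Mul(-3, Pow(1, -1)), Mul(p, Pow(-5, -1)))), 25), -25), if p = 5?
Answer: -225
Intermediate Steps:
Function('Z')(l, q) = Add(q, Mul(2, l)) (Function('Z')(l, q) = Add(Add(l, q), l) = Add(q, Mul(2, l)))
Mul(Add(Function('Z')(-6, Add(Mul(-3, Pow(1, -1)), Mul(p, Pow(-5, -1)))), 25), -25) = Mul(Add(Add(Add(Mul(-3, Pow(1, -1)), Mul(5, Pow(-5, -1))), Mul(2, -6)), 25), -25) = Mul(Add(Add(Add(Mul(-3, 1), Mul(5, Rational(-1, 5))), -12), 25), -25) = Mul(Add(Add(Add(-3, -1), -12), 25), -25) = Mul(Add(Add(-4, -12), 25), -25) = Mul(Add(-16, 25), -25) = Mul(9, -25) = -225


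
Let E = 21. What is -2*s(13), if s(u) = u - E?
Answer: 16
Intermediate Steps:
s(u) = -21 + u (s(u) = u - 1*21 = u - 21 = -21 + u)
-2*s(13) = -2*(-21 + 13) = -2*(-8) = 16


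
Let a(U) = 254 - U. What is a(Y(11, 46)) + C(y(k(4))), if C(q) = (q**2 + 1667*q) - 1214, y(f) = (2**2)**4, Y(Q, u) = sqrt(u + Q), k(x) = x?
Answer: 491328 - sqrt(57) ≈ 4.9132e+5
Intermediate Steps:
Y(Q, u) = sqrt(Q + u)
y(f) = 256 (y(f) = 4**4 = 256)
C(q) = -1214 + q**2 + 1667*q
a(Y(11, 46)) + C(y(k(4))) = (254 - sqrt(11 + 46)) + (-1214 + 256**2 + 1667*256) = (254 - sqrt(57)) + (-1214 + 65536 + 426752) = (254 - sqrt(57)) + 491074 = 491328 - sqrt(57)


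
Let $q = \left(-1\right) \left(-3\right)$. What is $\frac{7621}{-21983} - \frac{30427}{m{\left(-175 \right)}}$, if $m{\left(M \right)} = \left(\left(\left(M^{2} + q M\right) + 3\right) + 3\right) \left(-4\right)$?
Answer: $- \frac{248874563}{2647280792} \approx -0.094011$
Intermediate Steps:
$q = 3$
$m{\left(M \right)} = -24 - 12 M - 4 M^{2}$ ($m{\left(M \right)} = \left(\left(\left(M^{2} + 3 M\right) + 3\right) + 3\right) \left(-4\right) = \left(\left(3 + M^{2} + 3 M\right) + 3\right) \left(-4\right) = \left(6 + M^{2} + 3 M\right) \left(-4\right) = -24 - 12 M - 4 M^{2}$)
$\frac{7621}{-21983} - \frac{30427}{m{\left(-175 \right)}} = \frac{7621}{-21983} - \frac{30427}{-24 - -2100 - 4 \left(-175\right)^{2}} = 7621 \left(- \frac{1}{21983}\right) - \frac{30427}{-24 + 2100 - 122500} = - \frac{7621}{21983} - \frac{30427}{-24 + 2100 - 122500} = - \frac{7621}{21983} - \frac{30427}{-120424} = - \frac{7621}{21983} - - \frac{30427}{120424} = - \frac{7621}{21983} + \frac{30427}{120424} = - \frac{248874563}{2647280792}$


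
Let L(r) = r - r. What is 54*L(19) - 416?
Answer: -416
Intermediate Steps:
L(r) = 0
54*L(19) - 416 = 54*0 - 416 = 0 - 416 = -416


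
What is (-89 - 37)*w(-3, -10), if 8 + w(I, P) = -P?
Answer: -252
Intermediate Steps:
w(I, P) = -8 - P
(-89 - 37)*w(-3, -10) = (-89 - 37)*(-8 - 1*(-10)) = -126*(-8 + 10) = -126*2 = -252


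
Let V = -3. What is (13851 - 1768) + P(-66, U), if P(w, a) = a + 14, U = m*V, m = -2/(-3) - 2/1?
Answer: 12101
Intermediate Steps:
m = -4/3 (m = -2*(-⅓) - 2*1 = ⅔ - 2 = -4/3 ≈ -1.3333)
U = 4 (U = -4/3*(-3) = 4)
P(w, a) = 14 + a
(13851 - 1768) + P(-66, U) = (13851 - 1768) + (14 + 4) = 12083 + 18 = 12101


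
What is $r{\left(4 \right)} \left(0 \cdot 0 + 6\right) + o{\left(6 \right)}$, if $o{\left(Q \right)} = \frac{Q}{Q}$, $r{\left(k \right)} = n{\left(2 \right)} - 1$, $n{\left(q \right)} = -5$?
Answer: $-35$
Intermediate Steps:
$r{\left(k \right)} = -6$ ($r{\left(k \right)} = -5 - 1 = -6$)
$o{\left(Q \right)} = 1$
$r{\left(4 \right)} \left(0 \cdot 0 + 6\right) + o{\left(6 \right)} = - 6 \left(0 \cdot 0 + 6\right) + 1 = - 6 \left(0 + 6\right) + 1 = \left(-6\right) 6 + 1 = -36 + 1 = -35$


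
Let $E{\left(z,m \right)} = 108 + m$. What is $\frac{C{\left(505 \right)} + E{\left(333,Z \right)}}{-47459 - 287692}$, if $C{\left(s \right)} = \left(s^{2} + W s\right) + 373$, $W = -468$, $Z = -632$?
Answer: $- \frac{6178}{111717} \approx -0.0553$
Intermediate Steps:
$C{\left(s \right)} = 373 + s^{2} - 468 s$ ($C{\left(s \right)} = \left(s^{2} - 468 s\right) + 373 = 373 + s^{2} - 468 s$)
$\frac{C{\left(505 \right)} + E{\left(333,Z \right)}}{-47459 - 287692} = \frac{\left(373 + 505^{2} - 236340\right) + \left(108 - 632\right)}{-47459 - 287692} = \frac{\left(373 + 255025 - 236340\right) - 524}{-335151} = \left(19058 - 524\right) \left(- \frac{1}{335151}\right) = 18534 \left(- \frac{1}{335151}\right) = - \frac{6178}{111717}$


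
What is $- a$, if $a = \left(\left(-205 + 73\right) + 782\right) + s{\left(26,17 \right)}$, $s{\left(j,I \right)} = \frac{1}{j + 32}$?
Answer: $- \frac{37701}{58} \approx -650.02$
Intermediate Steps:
$s{\left(j,I \right)} = \frac{1}{32 + j}$
$a = \frac{37701}{58}$ ($a = \left(\left(-205 + 73\right) + 782\right) + \frac{1}{32 + 26} = \left(-132 + 782\right) + \frac{1}{58} = 650 + \frac{1}{58} = \frac{37701}{58} \approx 650.02$)
$- a = \left(-1\right) \frac{37701}{58} = - \frac{37701}{58}$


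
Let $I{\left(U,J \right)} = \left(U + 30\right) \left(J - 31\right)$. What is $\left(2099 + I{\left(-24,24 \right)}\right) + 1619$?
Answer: $3676$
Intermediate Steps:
$I{\left(U,J \right)} = \left(-31 + J\right) \left(30 + U\right)$ ($I{\left(U,J \right)} = \left(30 + U\right) \left(-31 + J\right) = \left(-31 + J\right) \left(30 + U\right)$)
$\left(2099 + I{\left(-24,24 \right)}\right) + 1619 = \left(2099 + \left(-930 - -744 + 30 \cdot 24 + 24 \left(-24\right)\right)\right) + 1619 = \left(2099 + \left(-930 + 744 + 720 - 576\right)\right) + 1619 = \left(2099 - 42\right) + 1619 = 2057 + 1619 = 3676$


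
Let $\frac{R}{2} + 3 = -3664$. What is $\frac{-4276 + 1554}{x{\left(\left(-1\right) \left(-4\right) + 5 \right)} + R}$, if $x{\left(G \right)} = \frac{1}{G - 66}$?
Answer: $\frac{155154}{418039} \approx 0.37115$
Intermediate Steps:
$R = -7334$ ($R = -6 + 2 \left(-3664\right) = -6 - 7328 = -7334$)
$x{\left(G \right)} = \frac{1}{-66 + G}$
$\frac{-4276 + 1554}{x{\left(\left(-1\right) \left(-4\right) + 5 \right)} + R} = \frac{-4276 + 1554}{\frac{1}{-66 + \left(\left(-1\right) \left(-4\right) + 5\right)} - 7334} = - \frac{2722}{\frac{1}{-66 + \left(4 + 5\right)} - 7334} = - \frac{2722}{\frac{1}{-66 + 9} - 7334} = - \frac{2722}{\frac{1}{-57} - 7334} = - \frac{2722}{- \frac{1}{57} - 7334} = - \frac{2722}{- \frac{418039}{57}} = \left(-2722\right) \left(- \frac{57}{418039}\right) = \frac{155154}{418039}$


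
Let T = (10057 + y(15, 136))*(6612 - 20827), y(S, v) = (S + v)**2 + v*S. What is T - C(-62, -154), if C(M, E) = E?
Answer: -496074916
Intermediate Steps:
y(S, v) = (S + v)**2 + S*v
T = -496075070 (T = (10057 + ((15 + 136)**2 + 15*136))*(6612 - 20827) = (10057 + (151**2 + 2040))*(-14215) = (10057 + (22801 + 2040))*(-14215) = (10057 + 24841)*(-14215) = 34898*(-14215) = -496075070)
T - C(-62, -154) = -496075070 - 1*(-154) = -496075070 + 154 = -496074916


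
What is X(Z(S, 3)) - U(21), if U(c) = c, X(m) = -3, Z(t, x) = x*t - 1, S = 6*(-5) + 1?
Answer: -24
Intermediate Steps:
S = -29 (S = -30 + 1 = -29)
Z(t, x) = -1 + t*x (Z(t, x) = t*x - 1 = -1 + t*x)
X(Z(S, 3)) - U(21) = -3 - 1*21 = -3 - 21 = -24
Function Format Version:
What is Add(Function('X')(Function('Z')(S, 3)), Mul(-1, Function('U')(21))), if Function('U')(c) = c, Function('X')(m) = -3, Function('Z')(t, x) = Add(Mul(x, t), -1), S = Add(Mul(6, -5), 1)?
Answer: -24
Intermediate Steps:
S = -29 (S = Add(-30, 1) = -29)
Function('Z')(t, x) = Add(-1, Mul(t, x)) (Function('Z')(t, x) = Add(Mul(t, x), -1) = Add(-1, Mul(t, x)))
Add(Function('X')(Function('Z')(S, 3)), Mul(-1, Function('U')(21))) = Add(-3, Mul(-1, 21)) = Add(-3, -21) = -24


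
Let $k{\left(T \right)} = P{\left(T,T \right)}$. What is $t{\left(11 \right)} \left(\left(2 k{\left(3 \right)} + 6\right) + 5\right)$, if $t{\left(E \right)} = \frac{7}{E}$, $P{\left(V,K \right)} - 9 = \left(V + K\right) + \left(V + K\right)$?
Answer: $\frac{371}{11} \approx 33.727$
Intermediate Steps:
$P{\left(V,K \right)} = 9 + 2 K + 2 V$ ($P{\left(V,K \right)} = 9 + \left(\left(V + K\right) + \left(V + K\right)\right) = 9 + \left(\left(K + V\right) + \left(K + V\right)\right) = 9 + \left(2 K + 2 V\right) = 9 + 2 K + 2 V$)
$k{\left(T \right)} = 9 + 4 T$ ($k{\left(T \right)} = 9 + 2 T + 2 T = 9 + 4 T$)
$t{\left(11 \right)} \left(\left(2 k{\left(3 \right)} + 6\right) + 5\right) = \frac{7}{11} \left(\left(2 \left(9 + 4 \cdot 3\right) + 6\right) + 5\right) = 7 \cdot \frac{1}{11} \left(\left(2 \left(9 + 12\right) + 6\right) + 5\right) = \frac{7 \left(\left(2 \cdot 21 + 6\right) + 5\right)}{11} = \frac{7 \left(\left(42 + 6\right) + 5\right)}{11} = \frac{7 \left(48 + 5\right)}{11} = \frac{7}{11} \cdot 53 = \frac{371}{11}$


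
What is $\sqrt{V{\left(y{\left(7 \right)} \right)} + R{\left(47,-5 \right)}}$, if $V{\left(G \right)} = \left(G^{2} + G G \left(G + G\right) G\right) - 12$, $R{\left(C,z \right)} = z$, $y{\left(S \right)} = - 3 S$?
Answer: $\sqrt{389386} \approx 624.01$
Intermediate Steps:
$V{\left(G \right)} = -12 + G^{2} + 2 G^{4}$ ($V{\left(G \right)} = \left(G^{2} + G G 2 G G\right) - 12 = \left(G^{2} + G 2 G^{2} G\right) - 12 = \left(G^{2} + 2 G^{3} G\right) - 12 = \left(G^{2} + 2 G^{4}\right) - 12 = -12 + G^{2} + 2 G^{4}$)
$\sqrt{V{\left(y{\left(7 \right)} \right)} + R{\left(47,-5 \right)}} = \sqrt{\left(-12 + \left(\left(-3\right) 7\right)^{2} + 2 \left(\left(-3\right) 7\right)^{4}\right) - 5} = \sqrt{\left(-12 + \left(-21\right)^{2} + 2 \left(-21\right)^{4}\right) - 5} = \sqrt{\left(-12 + 441 + 2 \cdot 194481\right) - 5} = \sqrt{\left(-12 + 441 + 388962\right) - 5} = \sqrt{389391 - 5} = \sqrt{389386}$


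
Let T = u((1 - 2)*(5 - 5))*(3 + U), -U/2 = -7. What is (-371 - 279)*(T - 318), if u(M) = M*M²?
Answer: 206700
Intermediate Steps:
U = 14 (U = -2*(-7) = 14)
u(M) = M³
T = 0 (T = ((1 - 2)*(5 - 5))³*(3 + 14) = (-1*0)³*17 = 0³*17 = 0*17 = 0)
(-371 - 279)*(T - 318) = (-371 - 279)*(0 - 318) = -650*(-318) = 206700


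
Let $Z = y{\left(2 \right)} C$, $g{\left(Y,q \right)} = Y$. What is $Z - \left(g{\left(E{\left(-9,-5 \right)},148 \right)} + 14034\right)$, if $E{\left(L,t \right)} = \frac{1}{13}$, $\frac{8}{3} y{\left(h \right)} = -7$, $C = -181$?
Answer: $- \frac{1410131}{104} \approx -13559.0$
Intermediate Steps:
$y{\left(h \right)} = - \frac{21}{8}$ ($y{\left(h \right)} = \frac{3}{8} \left(-7\right) = - \frac{21}{8}$)
$E{\left(L,t \right)} = \frac{1}{13}$
$Z = \frac{3801}{8}$ ($Z = \left(- \frac{21}{8}\right) \left(-181\right) = \frac{3801}{8} \approx 475.13$)
$Z - \left(g{\left(E{\left(-9,-5 \right)},148 \right)} + 14034\right) = \frac{3801}{8} - \left(\frac{1}{13} + 14034\right) = \frac{3801}{8} - \frac{182443}{13} = - \frac{1410131}{104}$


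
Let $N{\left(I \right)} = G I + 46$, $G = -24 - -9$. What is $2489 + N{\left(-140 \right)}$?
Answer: $4635$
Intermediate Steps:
$G = -15$ ($G = -24 + 9 = -15$)
$N{\left(I \right)} = 46 - 15 I$ ($N{\left(I \right)} = - 15 I + 46 = 46 - 15 I$)
$2489 + N{\left(-140 \right)} = 2489 + \left(46 - -2100\right) = 2489 + \left(46 + 2100\right) = 2489 + 2146 = 4635$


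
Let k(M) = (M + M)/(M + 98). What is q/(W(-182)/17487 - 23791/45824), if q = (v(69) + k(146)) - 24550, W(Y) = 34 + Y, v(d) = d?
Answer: 170941702413312/3684532187 ≈ 46394.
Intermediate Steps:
k(M) = 2*M/(98 + M) (k(M) = (2*M)/(98 + M) = 2*M/(98 + M))
q = -1493268/61 (q = (69 + 2*146/(98 + 146)) - 24550 = (69 + 2*146/244) - 24550 = (69 + 2*146*(1/244)) - 24550 = (69 + 73/61) - 24550 = 4282/61 - 24550 = -1493268/61 ≈ -24480.)
q/(W(-182)/17487 - 23791/45824) = -1493268/(61*((34 - 182)/17487 - 23791/45824)) = -1493268/(61*(-148*1/17487 - 23791*1/45824)) = -1493268/(61*(-148/17487 - 23791/45824)) = -1493268/(61*(-422815169/801324288)) = -1493268/61*(-801324288/422815169) = 170941702413312/3684532187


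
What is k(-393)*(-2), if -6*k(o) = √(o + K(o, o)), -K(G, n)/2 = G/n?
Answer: I*√395/3 ≈ 6.6249*I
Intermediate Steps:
K(G, n) = -2*G/n
k(o) = -√(-2 + o)/6 (k(o) = -√(o - 2*o/o)/6 = -√(o - 2)/6 = -√(-2 + o)/6)
k(-393)*(-2) = -√(-2 - 393)/6*(-2) = -I*√395/6*(-2) = I*√395/3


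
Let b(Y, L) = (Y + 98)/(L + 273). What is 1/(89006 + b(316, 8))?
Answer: 281/25011100 ≈ 1.1235e-5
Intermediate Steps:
b(Y, L) = (98 + Y)/(273 + L)
1/(89006 + b(316, 8)) = 1/(89006 + (98 + 316)/(273 + 8)) = 1/(89006 + 414/281) = 1/(25011100/281) = 281/25011100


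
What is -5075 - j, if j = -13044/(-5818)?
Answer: -14769697/2909 ≈ -5077.2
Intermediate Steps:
j = 6522/2909 (j = -13044*(-1/5818) = 6522/2909 ≈ 2.2420)
-5075 - j = -5075 - 1*6522/2909 = -5075 - 6522/2909 = -14769697/2909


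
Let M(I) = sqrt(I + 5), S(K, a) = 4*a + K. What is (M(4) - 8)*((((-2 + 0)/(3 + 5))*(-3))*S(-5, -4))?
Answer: 315/4 ≈ 78.750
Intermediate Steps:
S(K, a) = K + 4*a
M(I) = sqrt(5 + I)
(M(4) - 8)*((((-2 + 0)/(3 + 5))*(-3))*S(-5, -4)) = (sqrt(5 + 4) - 8)*((((-2 + 0)/(3 + 5))*(-3))*(-5 + 4*(-4))) = (sqrt(9) - 8)*((-2/8*(-3))*(-5 - 16)) = (3 - 8)*((-2*1/8*(-3))*(-21)) = -5*(-1/4*(-3))*(-21) = -15*(-21)/4 = -5*(-63/4) = 315/4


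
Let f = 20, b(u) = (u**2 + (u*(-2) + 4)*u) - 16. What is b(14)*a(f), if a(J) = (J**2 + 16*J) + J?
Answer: -115440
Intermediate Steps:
b(u) = -16 + u**2 + u*(4 - 2*u) (b(u) = (u**2 + (-2*u + 4)*u) - 16 = (u**2 + (4 - 2*u)*u) - 16 = (u**2 + u*(4 - 2*u)) - 16 = -16 + u**2 + u*(4 - 2*u))
a(J) = J**2 + 17*J
b(14)*a(f) = (-16 - 1*14**2 + 4*14)*(20*(17 + 20)) = (-16 - 1*196 + 56)*(20*37) = (-16 - 196 + 56)*740 = -156*740 = -115440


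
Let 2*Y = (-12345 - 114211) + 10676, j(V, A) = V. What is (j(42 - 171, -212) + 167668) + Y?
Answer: 109599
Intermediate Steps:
Y = -57940 (Y = ((-12345 - 114211) + 10676)/2 = (-126556 + 10676)/2 = (½)*(-115880) = -57940)
(j(42 - 171, -212) + 167668) + Y = ((42 - 171) + 167668) - 57940 = (-129 + 167668) - 57940 = 167539 - 57940 = 109599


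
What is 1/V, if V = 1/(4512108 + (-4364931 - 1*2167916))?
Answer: -2020739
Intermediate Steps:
V = -1/2020739 (V = 1/(4512108 + (-4364931 - 2167916)) = 1/(4512108 - 6532847) = 1/(-2020739) = -1/2020739 ≈ -4.9487e-7)
1/V = 1/(-1/2020739) = -2020739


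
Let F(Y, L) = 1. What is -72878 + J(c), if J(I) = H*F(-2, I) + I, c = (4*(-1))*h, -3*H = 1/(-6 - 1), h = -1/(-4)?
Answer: -1530458/21 ≈ -72879.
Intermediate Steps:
h = ¼ (h = -1*(-¼) = ¼ ≈ 0.25000)
H = 1/21 (H = -1/(3*(-6 - 1)) = -⅓/(-7) = -⅓*(-⅐) = 1/21 ≈ 0.047619)
c = -1 (c = (4*(-1))*(¼) = -4*¼ = -1)
J(I) = 1/21 + I (J(I) = (1/21)*1 + I = 1/21 + I)
-72878 + J(c) = -72878 + (1/21 - 1) = -72878 - 20/21 = -1530458/21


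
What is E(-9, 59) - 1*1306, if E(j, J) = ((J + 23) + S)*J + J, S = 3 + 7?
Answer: 4181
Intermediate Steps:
S = 10
E(j, J) = J + J*(33 + J) (E(j, J) = ((J + 23) + 10)*J + J = ((23 + J) + 10)*J + J = (33 + J)*J + J = J*(33 + J) + J = J + J*(33 + J))
E(-9, 59) - 1*1306 = 59*(34 + 59) - 1*1306 = 59*93 - 1306 = 5487 - 1306 = 4181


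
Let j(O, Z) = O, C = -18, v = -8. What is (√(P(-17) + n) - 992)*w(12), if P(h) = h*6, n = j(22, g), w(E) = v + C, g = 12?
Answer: 25792 - 104*I*√5 ≈ 25792.0 - 232.55*I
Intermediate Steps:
w(E) = -26 (w(E) = -8 - 18 = -26)
n = 22
P(h) = 6*h
(√(P(-17) + n) - 992)*w(12) = (√(6*(-17) + 22) - 992)*(-26) = (√(-102 + 22) - 992)*(-26) = (√(-80) - 992)*(-26) = (4*I*√5 - 992)*(-26) = (-992 + 4*I*√5)*(-26) = 25792 - 104*I*√5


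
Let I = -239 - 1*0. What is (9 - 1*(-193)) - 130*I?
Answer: 31272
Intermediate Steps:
I = -239 (I = -239 + 0 = -239)
(9 - 1*(-193)) - 130*I = (9 - 1*(-193)) - 130*(-239) = (9 + 193) + 31070 = 202 + 31070 = 31272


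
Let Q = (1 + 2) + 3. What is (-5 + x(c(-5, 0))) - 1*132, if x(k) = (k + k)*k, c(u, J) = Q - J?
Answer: -65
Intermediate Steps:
Q = 6 (Q = 3 + 3 = 6)
c(u, J) = 6 - J
x(k) = 2*k² (x(k) = (2*k)*k = 2*k²)
(-5 + x(c(-5, 0))) - 1*132 = (-5 + 2*(6 - 1*0)²) - 1*132 = (-5 + 2*(6 + 0)²) - 132 = (-5 + 2*6²) - 132 = (-5 + 2*36) - 132 = (-5 + 72) - 132 = 67 - 132 = -65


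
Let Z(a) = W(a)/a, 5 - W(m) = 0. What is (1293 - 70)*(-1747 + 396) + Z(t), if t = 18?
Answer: -29740909/18 ≈ -1.6523e+6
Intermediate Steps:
W(m) = 5 (W(m) = 5 - 1*0 = 5 + 0 = 5)
Z(a) = 5/a
(1293 - 70)*(-1747 + 396) + Z(t) = (1293 - 70)*(-1747 + 396) + 5/18 = 1223*(-1351) + 5*(1/18) = -1652273 + 5/18 = -29740909/18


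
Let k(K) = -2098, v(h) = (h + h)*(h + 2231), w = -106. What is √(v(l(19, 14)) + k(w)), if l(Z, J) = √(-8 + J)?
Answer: √(-2086 + 4462*√6) ≈ 94.041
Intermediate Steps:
v(h) = 2*h*(2231 + h) (v(h) = (2*h)*(2231 + h) = 2*h*(2231 + h))
√(v(l(19, 14)) + k(w)) = √(2*√(-8 + 14)*(2231 + √(-8 + 14)) - 2098) = √(2*√6*(2231 + √6) - 2098) = √(-2098 + 2*√6*(2231 + √6))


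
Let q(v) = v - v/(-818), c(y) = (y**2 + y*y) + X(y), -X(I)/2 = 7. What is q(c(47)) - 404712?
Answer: -163723770/409 ≈ -4.0030e+5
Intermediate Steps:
X(I) = -14 (X(I) = -2*7 = -14)
c(y) = -14 + 2*y**2 (c(y) = (y**2 + y*y) - 14 = (y**2 + y**2) - 14 = 2*y**2 - 14 = -14 + 2*y**2)
q(v) = 819*v/818 (q(v) = v - v*(-1)/818 = v - (-1)*v/818 = v + v/818 = 819*v/818)
q(c(47)) - 404712 = 819*(-14 + 2*47**2)/818 - 404712 = 819*(-14 + 2*2209)/818 - 404712 = 819*(-14 + 4418)/818 - 404712 = (819/818)*4404 - 404712 = 1803438/409 - 404712 = -163723770/409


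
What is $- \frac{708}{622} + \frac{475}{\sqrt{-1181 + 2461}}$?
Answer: $- \frac{354}{311} + \frac{95 \sqrt{5}}{16} \approx 12.138$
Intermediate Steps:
$- \frac{708}{622} + \frac{475}{\sqrt{-1181 + 2461}} = \left(-708\right) \frac{1}{622} + \frac{475}{\sqrt{1280}} = - \frac{354}{311} + \frac{475}{16 \sqrt{5}} = - \frac{354}{311} + 475 \frac{\sqrt{5}}{80} = - \frac{354}{311} + \frac{95 \sqrt{5}}{16}$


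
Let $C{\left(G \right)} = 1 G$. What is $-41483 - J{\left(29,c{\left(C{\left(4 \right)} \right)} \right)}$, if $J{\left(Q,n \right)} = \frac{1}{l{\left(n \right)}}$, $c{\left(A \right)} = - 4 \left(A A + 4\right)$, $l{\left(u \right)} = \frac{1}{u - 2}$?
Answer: $-41401$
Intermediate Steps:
$l{\left(u \right)} = \frac{1}{-2 + u}$
$C{\left(G \right)} = G$
$c{\left(A \right)} = -16 - 4 A^{2}$ ($c{\left(A \right)} = - 4 \left(A^{2} + 4\right) = - 4 \left(4 + A^{2}\right) = -16 - 4 A^{2}$)
$J{\left(Q,n \right)} = -2 + n$ ($J{\left(Q,n \right)} = \frac{1}{\frac{1}{-2 + n}} = -2 + n$)
$-41483 - J{\left(29,c{\left(C{\left(4 \right)} \right)} \right)} = -41483 - \left(-2 - \left(16 + 4 \cdot 4^{2}\right)\right) = -41483 - \left(-2 - 80\right) = -41483 - -82 = -41483 + 82 = -41401$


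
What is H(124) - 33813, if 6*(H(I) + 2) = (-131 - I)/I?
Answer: -8386205/248 ≈ -33815.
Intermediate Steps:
H(I) = -2 + (-131 - I)/(6*I) (H(I) = -2 + ((-131 - I)/I)/6 = -2 + (-131 - I)/(6*I))
H(124) - 33813 = (⅙)*(-131 - 13*124)/124 - 33813 = (⅙)*(1/124)*(-131 - 1612) - 33813 = (⅙)*(1/124)*(-1743) - 33813 = -581/248 - 33813 = -8386205/248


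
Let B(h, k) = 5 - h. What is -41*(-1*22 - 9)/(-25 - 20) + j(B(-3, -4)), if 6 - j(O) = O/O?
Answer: -1046/45 ≈ -23.244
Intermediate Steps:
j(O) = 5 (j(O) = 6 - O/O = 6 - 1*1 = 6 - 1 = 5)
-41*(-1*22 - 9)/(-25 - 20) + j(B(-3, -4)) = -41*(-1*22 - 9)/(-25 - 20) + 5 = -41*(-22 - 9)/(-45) + 5 = -(-1271)*(-1)/45 + 5 = -41*31/45 + 5 = -1271/45 + 5 = -1046/45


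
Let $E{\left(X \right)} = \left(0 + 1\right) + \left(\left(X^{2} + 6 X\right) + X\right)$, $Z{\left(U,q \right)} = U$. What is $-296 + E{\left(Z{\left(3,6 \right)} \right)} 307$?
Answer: $9221$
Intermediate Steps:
$E{\left(X \right)} = 1 + X^{2} + 7 X$ ($E{\left(X \right)} = 1 + \left(X^{2} + 7 X\right) = 1 + X^{2} + 7 X$)
$-296 + E{\left(Z{\left(3,6 \right)} \right)} 307 = -296 + \left(1 + 3^{2} + 7 \cdot 3\right) 307 = -296 + \left(1 + 9 + 21\right) 307 = -296 + 31 \cdot 307 = -296 + 9517 = 9221$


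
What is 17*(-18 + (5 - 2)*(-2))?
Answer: -408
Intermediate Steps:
17*(-18 + (5 - 2)*(-2)) = 17*(-18 + 3*(-2)) = 17*(-18 - 6) = 17*(-24) = -408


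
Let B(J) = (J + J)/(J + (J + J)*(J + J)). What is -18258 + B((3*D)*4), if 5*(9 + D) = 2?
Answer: -37593232/2059 ≈ -18258.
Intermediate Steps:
D = -43/5 (D = -9 + (⅕)*2 = -9 + ⅖ = -43/5 ≈ -8.6000)
B(J) = 2*J/(J + 4*J²) (B(J) = (2*J)/(J + (2*J)*(2*J)) = (2*J)/(J + 4*J²) = 2*J/(J + 4*J²))
-18258 + B((3*D)*4) = -18258 + 2/(1 + 4*((3*(-43/5))*4)) = -18258 + 2/(1 + 4*(-129/5*4)) = -18258 + 2/(1 + 4*(-516/5)) = -18258 + 2/(1 - 2064/5) = -18258 + 2/(-2059/5) = -18258 + 2*(-5/2059) = -18258 - 10/2059 = -37593232/2059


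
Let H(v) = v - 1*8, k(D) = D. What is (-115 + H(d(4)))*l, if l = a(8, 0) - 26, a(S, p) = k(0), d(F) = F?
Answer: 3094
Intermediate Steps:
H(v) = -8 + v (H(v) = v - 8 = -8 + v)
a(S, p) = 0
l = -26 (l = 0 - 26 = -26)
(-115 + H(d(4)))*l = (-115 + (-8 + 4))*(-26) = (-115 - 4)*(-26) = -119*(-26) = 3094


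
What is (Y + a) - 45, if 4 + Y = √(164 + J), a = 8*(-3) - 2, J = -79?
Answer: -75 + √85 ≈ -65.781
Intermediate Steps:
a = -26 (a = -24 - 2 = -26)
Y = -4 + √85 (Y = -4 + √(164 - 79) = -4 + √85 ≈ 5.2195)
(Y + a) - 45 = ((-4 + √85) - 26) - 45 = (-30 + √85) - 45 = -75 + √85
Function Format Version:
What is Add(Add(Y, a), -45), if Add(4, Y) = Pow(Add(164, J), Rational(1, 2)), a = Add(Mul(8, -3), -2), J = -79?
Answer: Add(-75, Pow(85, Rational(1, 2))) ≈ -65.781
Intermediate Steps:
a = -26 (a = Add(-24, -2) = -26)
Y = Add(-4, Pow(85, Rational(1, 2))) (Y = Add(-4, Pow(Add(164, -79), Rational(1, 2))) = Add(-4, Pow(85, Rational(1, 2))) ≈ 5.2195)
Add(Add(Y, a), -45) = Add(Add(Add(-4, Pow(85, Rational(1, 2))), -26), -45) = Add(Add(-30, Pow(85, Rational(1, 2))), -45) = Add(-75, Pow(85, Rational(1, 2)))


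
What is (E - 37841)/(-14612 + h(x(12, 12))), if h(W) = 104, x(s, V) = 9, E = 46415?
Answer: -1429/2418 ≈ -0.59098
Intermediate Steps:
(E - 37841)/(-14612 + h(x(12, 12))) = (46415 - 37841)/(-14612 + 104) = 8574/(-14508) = 8574*(-1/14508) = -1429/2418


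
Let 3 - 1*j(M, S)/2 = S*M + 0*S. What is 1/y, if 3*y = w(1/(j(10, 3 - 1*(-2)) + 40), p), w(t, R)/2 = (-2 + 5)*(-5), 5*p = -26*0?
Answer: -⅒ ≈ -0.10000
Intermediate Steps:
j(M, S) = 6 - 2*M*S (j(M, S) = 6 - 2*(S*M + 0*S) = 6 - 2*(M*S + 0) = 6 - 2*M*S)
p = 0 (p = (-26*0)/5 = (⅕)*0 = 0)
w(t, R) = -30 (w(t, R) = 2*((-2 + 5)*(-5)) = 2*(3*(-5)) = 2*(-15) = -30)
y = -10 (y = (⅓)*(-30) = -10)
1/y = 1/(-10) = -⅒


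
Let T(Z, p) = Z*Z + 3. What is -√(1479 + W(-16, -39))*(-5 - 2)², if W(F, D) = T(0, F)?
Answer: -49*√1482 ≈ -1886.3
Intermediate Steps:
T(Z, p) = 3 + Z² (T(Z, p) = Z² + 3 = 3 + Z²)
W(F, D) = 3 (W(F, D) = 3 + 0² = 3 + 0 = 3)
-√(1479 + W(-16, -39))*(-5 - 2)² = -√(1479 + 3)*(-5 - 2)² = -√1482*(-7)² = -√1482*49 = -49*√1482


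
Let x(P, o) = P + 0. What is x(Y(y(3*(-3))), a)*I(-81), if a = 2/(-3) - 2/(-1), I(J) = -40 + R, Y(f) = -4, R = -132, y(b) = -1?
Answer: 688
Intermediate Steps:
I(J) = -172 (I(J) = -40 - 132 = -172)
a = 4/3 (a = 2*(-⅓) - 2*(-1) = -⅔ + 2 = 4/3 ≈ 1.3333)
x(P, o) = P
x(Y(y(3*(-3))), a)*I(-81) = -4*(-172) = 688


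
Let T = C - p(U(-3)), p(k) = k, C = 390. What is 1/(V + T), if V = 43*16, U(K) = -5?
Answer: 1/1083 ≈ 0.00092336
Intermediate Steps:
V = 688
T = 395 (T = 390 - 1*(-5) = 390 + 5 = 395)
1/(V + T) = 1/(688 + 395) = 1/1083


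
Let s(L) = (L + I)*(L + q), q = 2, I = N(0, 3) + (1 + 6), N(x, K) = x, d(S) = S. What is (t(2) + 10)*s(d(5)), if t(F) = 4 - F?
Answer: 1008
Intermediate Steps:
I = 7 (I = 0 + (1 + 6) = 0 + 7 = 7)
s(L) = (2 + L)*(7 + L) (s(L) = (L + 7)*(L + 2) = (7 + L)*(2 + L) = (2 + L)*(7 + L))
(t(2) + 10)*s(d(5)) = ((4 - 1*2) + 10)*(14 + 5² + 9*5) = ((4 - 2) + 10)*(14 + 25 + 45) = (2 + 10)*84 = 12*84 = 1008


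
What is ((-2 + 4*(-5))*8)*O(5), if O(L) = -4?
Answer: 704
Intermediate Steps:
((-2 + 4*(-5))*8)*O(5) = ((-2 + 4*(-5))*8)*(-4) = ((-2 - 20)*8)*(-4) = -22*8*(-4) = -176*(-4) = 704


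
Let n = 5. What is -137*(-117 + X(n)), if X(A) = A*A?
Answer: 12604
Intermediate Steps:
X(A) = A²
-137*(-117 + X(n)) = -137*(-117 + 5²) = -137*(-117 + 25) = -137*(-92) = 12604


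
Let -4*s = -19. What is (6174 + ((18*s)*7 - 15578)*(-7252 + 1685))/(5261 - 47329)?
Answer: -166794101/84136 ≈ -1982.4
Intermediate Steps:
s = 19/4 (s = -¼*(-19) = 19/4 ≈ 4.7500)
(6174 + ((18*s)*7 - 15578)*(-7252 + 1685))/(5261 - 47329) = (6174 + ((18*(19/4))*7 - 15578)*(-7252 + 1685))/(5261 - 47329) = (6174 + ((171/2)*7 - 15578)*(-5567))/(-42068) = (6174 + (1197/2 - 15578)*(-5567))*(-1/42068) = (6174 - 29959/2*(-5567))*(-1/42068) = (6174 + 166781753/2)*(-1/42068) = (166794101/2)*(-1/42068) = -166794101/84136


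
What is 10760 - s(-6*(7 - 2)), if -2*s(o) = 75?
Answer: 21595/2 ≈ 10798.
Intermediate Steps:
s(o) = -75/2 (s(o) = -½*75 = -75/2)
10760 - s(-6*(7 - 2)) = 10760 - 1*(-75/2) = 10760 + 75/2 = 21595/2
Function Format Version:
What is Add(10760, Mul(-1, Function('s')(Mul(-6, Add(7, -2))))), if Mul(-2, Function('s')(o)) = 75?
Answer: Rational(21595, 2) ≈ 10798.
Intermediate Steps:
Function('s')(o) = Rational(-75, 2) (Function('s')(o) = Mul(Rational(-1, 2), 75) = Rational(-75, 2))
Add(10760, Mul(-1, Function('s')(Mul(-6, Add(7, -2))))) = Add(10760, Mul(-1, Rational(-75, 2))) = Add(10760, Rational(75, 2)) = Rational(21595, 2)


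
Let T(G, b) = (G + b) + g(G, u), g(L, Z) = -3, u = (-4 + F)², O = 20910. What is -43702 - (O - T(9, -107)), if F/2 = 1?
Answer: -64713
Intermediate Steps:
F = 2 (F = 2*1 = 2)
u = 4 (u = (-4 + 2)² = (-2)² = 4)
T(G, b) = -3 + G + b (T(G, b) = (G + b) - 3 = -3 + G + b)
-43702 - (O - T(9, -107)) = -43702 - (20910 - (-3 + 9 - 107)) = -43702 - (20910 - 1*(-101)) = -43702 - (20910 + 101) = -43702 - 1*21011 = -43702 - 21011 = -64713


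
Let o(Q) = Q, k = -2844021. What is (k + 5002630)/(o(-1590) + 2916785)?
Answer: 2158609/2915195 ≈ 0.74047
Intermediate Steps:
(k + 5002630)/(o(-1590) + 2916785) = (-2844021 + 5002630)/(-1590 + 2916785) = 2158609/2915195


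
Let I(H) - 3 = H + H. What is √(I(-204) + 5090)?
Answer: √4685 ≈ 68.447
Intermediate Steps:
I(H) = 3 + 2*H (I(H) = 3 + (H + H) = 3 + 2*H)
√(I(-204) + 5090) = √((3 + 2*(-204)) + 5090) = √((3 - 408) + 5090) = √(-405 + 5090) = √4685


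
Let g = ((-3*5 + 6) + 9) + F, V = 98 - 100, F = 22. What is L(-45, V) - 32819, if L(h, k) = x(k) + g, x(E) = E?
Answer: -32799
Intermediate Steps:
V = -2
g = 22 (g = ((-3*5 + 6) + 9) + 22 = ((-15 + 6) + 9) + 22 = (-9 + 9) + 22 = 0 + 22 = 22)
L(h, k) = 22 + k (L(h, k) = k + 22 = 22 + k)
L(-45, V) - 32819 = (22 - 2) - 32819 = 20 - 32819 = -32799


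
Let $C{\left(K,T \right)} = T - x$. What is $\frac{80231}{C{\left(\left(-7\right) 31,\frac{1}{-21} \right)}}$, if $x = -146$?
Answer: $\frac{1684851}{3065} \approx 549.71$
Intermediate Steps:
$C{\left(K,T \right)} = 146 + T$ ($C{\left(K,T \right)} = T - -146 = T + 146 = 146 + T$)
$\frac{80231}{C{\left(\left(-7\right) 31,\frac{1}{-21} \right)}} = \frac{80231}{146 + \frac{1}{-21}} = \frac{80231}{146 - \frac{1}{21}} = \frac{80231}{\frac{3065}{21}} = 80231 \cdot \frac{21}{3065} = \frac{1684851}{3065}$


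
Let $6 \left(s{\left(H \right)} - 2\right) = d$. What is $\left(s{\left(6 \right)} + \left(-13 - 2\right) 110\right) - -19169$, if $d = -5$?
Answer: $\frac{105121}{6} \approx 17520.0$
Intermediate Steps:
$s{\left(H \right)} = \frac{7}{6}$ ($s{\left(H \right)} = 2 + \frac{1}{6} \left(-5\right) = 2 - \frac{5}{6} = \frac{7}{6}$)
$\left(s{\left(6 \right)} + \left(-13 - 2\right) 110\right) - -19169 = \left(\frac{7}{6} + \left(-13 - 2\right) 110\right) - -19169 = \left(\frac{7}{6} - 1650\right) + 19169 = - \frac{9893}{6} + 19169 = \frac{105121}{6}$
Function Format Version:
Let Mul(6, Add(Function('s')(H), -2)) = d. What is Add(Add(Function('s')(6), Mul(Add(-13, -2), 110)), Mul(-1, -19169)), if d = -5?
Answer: Rational(105121, 6) ≈ 17520.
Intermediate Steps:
Function('s')(H) = Rational(7, 6) (Function('s')(H) = Add(2, Mul(Rational(1, 6), -5)) = Add(2, Rational(-5, 6)) = Rational(7, 6))
Add(Add(Function('s')(6), Mul(Add(-13, -2), 110)), Mul(-1, -19169)) = Add(Add(Rational(7, 6), Mul(Add(-13, -2), 110)), Mul(-1, -19169)) = Add(Add(Rational(7, 6), Mul(-15, 110)), 19169) = Add(Add(Rational(7, 6), -1650), 19169) = Add(Rational(-9893, 6), 19169) = Rational(105121, 6)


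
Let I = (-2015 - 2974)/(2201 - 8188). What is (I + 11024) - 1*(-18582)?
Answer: 177256111/5987 ≈ 29607.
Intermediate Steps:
I = 4989/5987 (I = -4989/(-5987) = -4989*(-1/5987) = 4989/5987 ≈ 0.83331)
(I + 11024) - 1*(-18582) = (4989/5987 + 11024) - 1*(-18582) = 66005677/5987 + 18582 = 177256111/5987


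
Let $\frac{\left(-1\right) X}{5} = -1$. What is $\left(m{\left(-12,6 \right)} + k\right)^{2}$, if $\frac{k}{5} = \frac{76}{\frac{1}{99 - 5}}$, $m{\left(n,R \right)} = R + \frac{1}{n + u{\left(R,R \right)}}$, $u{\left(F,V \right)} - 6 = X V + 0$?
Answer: $\frac{735177630625}{576} \approx 1.2764 \cdot 10^{9}$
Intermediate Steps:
$X = 5$ ($X = \left(-5\right) \left(-1\right) = 5$)
$u{\left(F,V \right)} = 6 + 5 V$ ($u{\left(F,V \right)} = 6 + \left(5 V + 0\right) = 6 + 5 V$)
$m{\left(n,R \right)} = R + \frac{1}{6 + n + 5 R}$ ($m{\left(n,R \right)} = R + \frac{1}{n + \left(6 + 5 R\right)} = R + \frac{1}{6 + n + 5 R}$)
$k = 35720$ ($k = 5 \frac{76}{\frac{1}{99 - 5}} = 5 \frac{76}{\frac{1}{94}} = 5 \cdot 76 \frac{1}{\frac{1}{94}} = 5 \cdot 76 \cdot 94 = 5 \cdot 7144 = 35720$)
$\left(m{\left(-12,6 \right)} + k\right)^{2} = \left(\frac{1 + 6 \left(-12\right) + 6 \left(6 + 5 \cdot 6\right)}{6 - 12 + 5 \cdot 6} + 35720\right)^{2} = \left(\frac{1 - 72 + 6 \left(6 + 30\right)}{6 - 12 + 30} + 35720\right)^{2} = \left(\frac{1 - 72 + 6 \cdot 36}{24} + 35720\right)^{2} = \left(\frac{1 - 72 + 216}{24} + 35720\right)^{2} = \left(\frac{1}{24} \cdot 145 + 35720\right)^{2} = \left(\frac{145}{24} + 35720\right)^{2} = \left(\frac{857425}{24}\right)^{2} = \frac{735177630625}{576}$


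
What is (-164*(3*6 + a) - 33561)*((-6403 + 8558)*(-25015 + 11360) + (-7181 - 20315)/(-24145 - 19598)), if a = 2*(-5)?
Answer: 6412668711343781/6249 ≈ 1.0262e+12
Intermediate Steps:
a = -10
(-164*(3*6 + a) - 33561)*((-6403 + 8558)*(-25015 + 11360) + (-7181 - 20315)/(-24145 - 19598)) = (-164*(3*6 - 10) - 33561)*((-6403 + 8558)*(-25015 + 11360) + (-7181 - 20315)/(-24145 - 19598)) = (-164*(18 - 10) - 33561)*(2155*(-13655) - 27496/(-43743)) = (-164*8 - 33561)*(-29426525 - 27496*(-1/43743)) = (-1312 - 33561)*(-29426525 + 3928/6249) = -34873*(-183886350797/6249) = 6412668711343781/6249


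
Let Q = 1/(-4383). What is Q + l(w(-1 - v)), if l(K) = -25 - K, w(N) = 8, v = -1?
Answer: -144640/4383 ≈ -33.000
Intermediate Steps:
Q = -1/4383 ≈ -0.00022815
Q + l(w(-1 - v)) = -1/4383 + (-25 - 1*8) = -1/4383 + (-25 - 8) = -1/4383 - 33 = -144640/4383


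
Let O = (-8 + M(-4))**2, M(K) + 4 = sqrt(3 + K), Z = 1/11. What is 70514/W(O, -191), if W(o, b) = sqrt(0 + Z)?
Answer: 70514*sqrt(11) ≈ 2.3387e+5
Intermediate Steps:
Z = 1/11 ≈ 0.090909
M(K) = -4 + sqrt(3 + K)
O = (-12 + I)**2 (O = (-8 + (-4 + sqrt(3 - 4)))**2 = (-8 + (-4 + sqrt(-1)))**2 = (-8 + (-4 + I))**2 = (-12 + I)**2 ≈ 143.0 - 24.0*I)
W(o, b) = sqrt(11)/11 (W(o, b) = sqrt(0 + 1/11) = sqrt(1/11) = sqrt(11)/11)
70514/W(O, -191) = 70514/((sqrt(11)/11)) = 70514*sqrt(11)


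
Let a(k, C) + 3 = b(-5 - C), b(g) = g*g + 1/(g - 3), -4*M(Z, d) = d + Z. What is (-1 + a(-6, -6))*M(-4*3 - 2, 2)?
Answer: -21/2 ≈ -10.500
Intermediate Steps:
M(Z, d) = -Z/4 - d/4 (M(Z, d) = -(d + Z)/4 = -(Z + d)/4 = -Z/4 - d/4)
b(g) = g² + 1/(-3 + g)
a(k, C) = -3 + (1 + (-5 - C)³ - 3*(-5 - C)²)/(-8 - C) (a(k, C) = -3 + (1 + (-5 - C)³ - 3*(-5 - C)²)/(-3 + (-5 - C)) = -3 + (1 + (-5 - C)³ - 3*(-5 - C)²)/(-8 - C))
(-1 + a(-6, -6))*M(-4*3 - 2, 2) = (-1 + (175 + (-6)³ + 18*(-6)² + 102*(-6))/(8 - 6))*(-(-4*3 - 2)/4 - ¼*2) = (-1 + (175 - 216 + 18*36 - 612)/2)*(-(-12 - 2)/4 - ½) = (-1 + (175 - 216 + 648 - 612)/2)*(-¼*(-14) - ½) = (-1 + (½)*(-5))*(7/2 - ½) = (-1 - 5/2)*3 = -7/2*3 = -21/2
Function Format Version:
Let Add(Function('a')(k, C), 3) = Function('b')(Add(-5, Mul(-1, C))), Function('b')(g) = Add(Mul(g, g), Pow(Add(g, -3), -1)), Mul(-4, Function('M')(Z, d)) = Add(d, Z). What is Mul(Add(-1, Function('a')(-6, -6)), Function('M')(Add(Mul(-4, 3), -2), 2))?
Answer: Rational(-21, 2) ≈ -10.500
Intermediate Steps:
Function('M')(Z, d) = Add(Mul(Rational(-1, 4), Z), Mul(Rational(-1, 4), d)) (Function('M')(Z, d) = Mul(Rational(-1, 4), Add(d, Z)) = Mul(Rational(-1, 4), Add(Z, d)) = Add(Mul(Rational(-1, 4), Z), Mul(Rational(-1, 4), d)))
Function('b')(g) = Add(Pow(g, 2), Pow(Add(-3, g), -1))
Function('a')(k, C) = Add(-3, Mul(Pow(Add(-8, Mul(-1, C)), -1), Add(1, Pow(Add(-5, Mul(-1, C)), 3), Mul(-3, Pow(Add(-5, Mul(-1, C)), 2))))) (Function('a')(k, C) = Add(-3, Mul(Pow(Add(-3, Add(-5, Mul(-1, C))), -1), Add(1, Pow(Add(-5, Mul(-1, C)), 3), Mul(-3, Pow(Add(-5, Mul(-1, C)), 2))))) = Add(-3, Mul(Pow(Add(-8, Mul(-1, C)), -1), Add(1, Pow(Add(-5, Mul(-1, C)), 3), Mul(-3, Pow(Add(-5, Mul(-1, C)), 2))))))
Mul(Add(-1, Function('a')(-6, -6)), Function('M')(Add(Mul(-4, 3), -2), 2)) = Mul(Add(-1, Mul(Pow(Add(8, -6), -1), Add(175, Pow(-6, 3), Mul(18, Pow(-6, 2)), Mul(102, -6)))), Add(Mul(Rational(-1, 4), Add(Mul(-4, 3), -2)), Mul(Rational(-1, 4), 2))) = Mul(Add(-1, Mul(Pow(2, -1), Add(175, -216, Mul(18, 36), -612))), Add(Mul(Rational(-1, 4), Add(-12, -2)), Rational(-1, 2))) = Mul(Add(-1, Mul(Rational(1, 2), Add(175, -216, 648, -612))), Add(Mul(Rational(-1, 4), -14), Rational(-1, 2))) = Mul(Add(-1, Mul(Rational(1, 2), -5)), Add(Rational(7, 2), Rational(-1, 2))) = Mul(Add(-1, Rational(-5, 2)), 3) = Mul(Rational(-7, 2), 3) = Rational(-21, 2)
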